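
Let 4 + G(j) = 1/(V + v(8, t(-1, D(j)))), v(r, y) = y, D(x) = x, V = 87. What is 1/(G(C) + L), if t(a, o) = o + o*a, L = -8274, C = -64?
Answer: -87/720185 ≈ -0.00012080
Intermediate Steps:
t(a, o) = o + a*o
G(j) = -347/87 (G(j) = -4 + 1/(87 + j*(1 - 1)) = -4 + 1/(87 + j*0) = -4 + 1/(87 + 0) = -4 + 1/87 = -347/87)
1/(G(C) + L) = 1/(-347/87 - 8274) = 1/(-720185/87) = -87/720185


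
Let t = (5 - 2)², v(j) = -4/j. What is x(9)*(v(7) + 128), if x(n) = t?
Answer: 8028/7 ≈ 1146.9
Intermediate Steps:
t = 9 (t = 3² = 9)
x(n) = 9
x(9)*(v(7) + 128) = 9*(-4/7 + 128) = 9*(892/7) = 8028/7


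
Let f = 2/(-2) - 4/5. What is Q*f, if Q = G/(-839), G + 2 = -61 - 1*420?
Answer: -4347/4195 ≈ -1.0362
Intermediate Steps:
G = -483 (G = -2 + (-61 - 1*420) = -2 + (-61 - 420) = -2 - 481 = -483)
Q = 483/839 (Q = -483/(-839) = -483*(-1/839) = 483/839 ≈ 0.57569)
f = -9/5 (f = 2*(-1/2) - 4*1/5 = -1 - 4/5 = -9/5 ≈ -1.8000)
Q*f = (483/839)*(-9/5) = -4347/4195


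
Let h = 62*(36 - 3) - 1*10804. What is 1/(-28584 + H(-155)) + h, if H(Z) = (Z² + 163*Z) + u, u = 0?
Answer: -261198593/29824 ≈ -8758.0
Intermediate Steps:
H(Z) = Z² + 163*Z (H(Z) = (Z² + 163*Z) + 0 = Z² + 163*Z)
h = -8758 (h = 62*33 - 10804 = 2046 - 10804 = -8758)
1/(-28584 + H(-155)) + h = 1/(-28584 - 155*(163 - 155)) - 8758 = 1/(-28584 - 155*8) - 8758 = 1/(-28584 - 1240) - 8758 = 1/(-29824) - 8758 = -1/29824 - 8758 = -261198593/29824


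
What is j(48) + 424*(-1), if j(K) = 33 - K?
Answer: -439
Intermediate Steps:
j(48) + 424*(-1) = (33 - 1*48) + 424*(-1) = (33 - 48) - 424 = -15 - 424 = -439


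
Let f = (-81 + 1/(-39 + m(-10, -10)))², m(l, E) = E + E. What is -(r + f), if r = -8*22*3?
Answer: -21010432/3481 ≈ -6035.7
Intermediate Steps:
m(l, E) = 2*E
r = -528 (r = -176*3 = -528)
f = 22848400/3481 (f = (-81 + 1/(-39 + 2*(-10)))² = (-81 + 1/(-39 - 20))² = (-81 + 1/(-59))² = (-81 - 1/59)² = (-4780/59)² = 22848400/3481 ≈ 6563.7)
-(r + f) = -(-528 + 22848400/3481) = -1*21010432/3481 = -21010432/3481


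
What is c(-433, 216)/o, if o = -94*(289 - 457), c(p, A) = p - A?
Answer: -649/15792 ≈ -0.041097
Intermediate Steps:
o = 15792 (o = -94*(-168) = 15792)
c(-433, 216)/o = (-433 - 1*216)/15792 = (-433 - 216)*(1/15792) = -649*1/15792 = -649/15792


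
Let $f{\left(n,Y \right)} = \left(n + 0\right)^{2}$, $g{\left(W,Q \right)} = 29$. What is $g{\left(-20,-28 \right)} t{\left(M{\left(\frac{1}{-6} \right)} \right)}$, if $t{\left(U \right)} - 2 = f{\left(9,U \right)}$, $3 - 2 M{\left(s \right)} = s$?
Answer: $2407$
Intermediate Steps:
$M{\left(s \right)} = \frac{3}{2} - \frac{s}{2}$
$f{\left(n,Y \right)} = n^{2}$
$t{\left(U \right)} = 83$ ($t{\left(U \right)} = 2 + 9^{2} = 2 + 81 = 83$)
$g{\left(-20,-28 \right)} t{\left(M{\left(\frac{1}{-6} \right)} \right)} = 29 \cdot 83 = 2407$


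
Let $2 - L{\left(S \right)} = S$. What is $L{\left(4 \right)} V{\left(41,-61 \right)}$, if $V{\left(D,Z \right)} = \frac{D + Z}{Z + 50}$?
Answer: $- \frac{40}{11} \approx -3.6364$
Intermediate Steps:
$L{\left(S \right)} = 2 - S$
$V{\left(D,Z \right)} = \frac{D + Z}{50 + Z}$
$L{\left(4 \right)} V{\left(41,-61 \right)} = \left(2 - 4\right) \frac{41 - 61}{50 - 61} = \left(2 - 4\right) \frac{1}{-11} \left(-20\right) = - 2 \left(\left(- \frac{1}{11}\right) \left(-20\right)\right) = \left(-2\right) \frac{20}{11} = - \frac{40}{11}$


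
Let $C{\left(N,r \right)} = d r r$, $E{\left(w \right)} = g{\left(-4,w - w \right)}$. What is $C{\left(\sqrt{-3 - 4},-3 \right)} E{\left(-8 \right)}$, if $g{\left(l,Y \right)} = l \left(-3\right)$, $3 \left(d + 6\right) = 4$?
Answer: $-504$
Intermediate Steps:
$d = - \frac{14}{3}$ ($d = -6 + \frac{1}{3} \cdot 4 = -6 + \frac{4}{3} = - \frac{14}{3} \approx -4.6667$)
$g{\left(l,Y \right)} = - 3 l$
$E{\left(w \right)} = 12$ ($E{\left(w \right)} = \left(-3\right) \left(-4\right) = 12$)
$C{\left(N,r \right)} = - \frac{14 r^{2}}{3}$ ($C{\left(N,r \right)} = - \frac{14 r}{3} r = - \frac{14 r^{2}}{3}$)
$C{\left(\sqrt{-3 - 4},-3 \right)} E{\left(-8 \right)} = - \frac{14 \left(-3\right)^{2}}{3} \cdot 12 = \left(- \frac{14}{3}\right) 9 \cdot 12 = \left(-42\right) 12 = -504$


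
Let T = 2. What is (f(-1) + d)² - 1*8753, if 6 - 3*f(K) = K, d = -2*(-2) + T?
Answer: -78152/9 ≈ -8683.6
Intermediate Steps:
d = 6 (d = -2*(-2) + 2 = 4 + 2 = 6)
f(K) = 2 - K/3
(f(-1) + d)² - 1*8753 = ((2 - ⅓*(-1)) + 6)² - 1*8753 = ((2 + ⅓) + 6)² - 8753 = (7/3 + 6)² - 8753 = (25/3)² - 8753 = 625/9 - 8753 = -78152/9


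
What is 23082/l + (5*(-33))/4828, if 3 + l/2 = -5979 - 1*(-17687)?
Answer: 53788623/56511740 ≈ 0.95181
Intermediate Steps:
l = 23410 (l = -6 + 2*(-5979 - 1*(-17687)) = -6 + 2*(-5979 + 17687) = -6 + 2*11708 = -6 + 23416 = 23410)
23082/l + (5*(-33))/4828 = 23082/23410 + (5*(-33))/4828 = 23082*(1/23410) - 165*1/4828 = 11541/11705 - 165/4828 = 53788623/56511740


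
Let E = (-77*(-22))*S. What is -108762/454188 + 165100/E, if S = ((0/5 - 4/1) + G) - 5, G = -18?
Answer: -135988087/35329338 ≈ -3.8492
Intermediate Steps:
S = -27 (S = ((0/5 - 4/1) - 18) - 5 = ((0*(1/5) - 4*1) - 18) - 5 = ((0 - 4) - 18) - 5 = (-4 - 18) - 5 = -22 - 5 = -27)
E = -45738 (E = -77*(-22)*(-27) = 1694*(-27) = -45738)
-108762/454188 + 165100/E = -108762/454188 + 165100/(-45738) = -108762*1/454188 + 165100*(-1/45738) = -18127/75698 - 82550/22869 = -135988087/35329338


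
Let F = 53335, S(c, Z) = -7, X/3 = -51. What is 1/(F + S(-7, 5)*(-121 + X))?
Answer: 1/55253 ≈ 1.8099e-5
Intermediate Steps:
X = -153 (X = 3*(-51) = -153)
1/(F + S(-7, 5)*(-121 + X)) = 1/(53335 - 7*(-121 - 153)) = 1/(53335 - 7*(-274)) = 1/(53335 + 1918) = 1/55253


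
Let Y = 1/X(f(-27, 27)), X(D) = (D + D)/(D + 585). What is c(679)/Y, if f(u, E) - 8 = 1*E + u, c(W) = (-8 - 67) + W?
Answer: 9664/593 ≈ 16.297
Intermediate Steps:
c(W) = -75 + W
f(u, E) = 8 + E + u (f(u, E) = 8 + (1*E + u) = 8 + (E + u) = 8 + E + u)
X(D) = 2*D/(585 + D) (X(D) = (2*D)/(585 + D) = 2*D/(585 + D))
Y = 593/16 (Y = 1/(2*(8 + 27 - 27)/(585 + (8 + 27 - 27))) = 1/(2*8/(585 + 8)) = 1/(2*8/593) = 1/(2*8*(1/593)) = 1/(16/593) = 593/16 ≈ 37.063)
c(679)/Y = (-75 + 679)/(593/16) = 604*(16/593) = 9664/593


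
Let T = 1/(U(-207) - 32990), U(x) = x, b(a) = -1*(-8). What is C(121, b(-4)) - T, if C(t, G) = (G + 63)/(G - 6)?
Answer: 2356989/66394 ≈ 35.500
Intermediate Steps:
b(a) = 8
C(t, G) = (63 + G)/(-6 + G)
T = -1/33197 (T = 1/(-207 - 32990) = 1/(-33197) = -1/33197 ≈ -3.0123e-5)
C(121, b(-4)) - T = (63 + 8)/(-6 + 8) - 1*(-1/33197) = 71/2 + 1/33197 = 2356989/66394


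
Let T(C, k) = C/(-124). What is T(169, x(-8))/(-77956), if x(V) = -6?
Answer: 169/9666544 ≈ 1.7483e-5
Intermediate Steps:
T(C, k) = -C/124 (T(C, k) = C*(-1/124) = -C/124)
T(169, x(-8))/(-77956) = -1/124*169/(-77956) = -169/124*(-1/77956) = 169/9666544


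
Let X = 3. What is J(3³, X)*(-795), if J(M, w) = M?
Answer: -21465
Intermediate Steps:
J(3³, X)*(-795) = 3³*(-795) = 27*(-795) = -21465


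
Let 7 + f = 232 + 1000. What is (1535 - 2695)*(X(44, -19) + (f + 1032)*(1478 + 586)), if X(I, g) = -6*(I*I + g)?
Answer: -5390457360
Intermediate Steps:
f = 1225 (f = -7 + (232 + 1000) = -7 + 1232 = 1225)
X(I, g) = -6*g - 6*I² (X(I, g) = -6*(I² + g) = -6*(g + I²) = -6*g - 6*I²)
(1535 - 2695)*(X(44, -19) + (f + 1032)*(1478 + 586)) = (1535 - 2695)*((-6*(-19) - 6*44²) + (1225 + 1032)*(1478 + 586)) = -1160*((114 - 6*1936) + 2257*2064) = -1160*((114 - 11616) + 4658448) = -1160*(-11502 + 4658448) = -1160*4646946 = -5390457360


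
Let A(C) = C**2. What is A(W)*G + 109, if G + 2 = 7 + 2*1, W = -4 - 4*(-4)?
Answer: 1117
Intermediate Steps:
W = 12 (W = -4 + 16 = 12)
G = 7 (G = -2 + (7 + 2*1) = -2 + (7 + 2) = -2 + 9 = 7)
A(W)*G + 109 = 12**2*7 + 109 = 144*7 + 109 = 1008 + 109 = 1117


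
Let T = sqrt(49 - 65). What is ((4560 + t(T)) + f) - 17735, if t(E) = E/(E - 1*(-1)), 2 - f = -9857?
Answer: -56356/17 + 4*I/17 ≈ -3315.1 + 0.23529*I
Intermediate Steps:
T = 4*I (T = sqrt(-16) = 4*I ≈ 4.0*I)
f = 9859 (f = 2 - 1*(-9857) = 2 + 9857 = 9859)
t(E) = E/(1 + E) (t(E) = E/(E + 1) = E/(1 + E))
((4560 + t(T)) + f) - 17735 = ((4560 + (4*I)/(1 + 4*I)) + 9859) - 17735 = ((4560 + (4*I)*((1 - 4*I)/17)) + 9859) - 17735 = ((4560 + 4*I*(1 - 4*I)/17) + 9859) - 17735 = (14419 + 4*I*(1 - 4*I)/17) - 17735 = -3316 + 4*I*(1 - 4*I)/17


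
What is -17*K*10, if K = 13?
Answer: -2210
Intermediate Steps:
-17*K*10 = -17*13*10 = -221*10 = -2210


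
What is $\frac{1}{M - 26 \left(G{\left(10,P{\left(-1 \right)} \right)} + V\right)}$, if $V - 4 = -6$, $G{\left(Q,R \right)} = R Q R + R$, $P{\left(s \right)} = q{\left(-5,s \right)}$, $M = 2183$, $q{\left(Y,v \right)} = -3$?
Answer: $- \frac{1}{27} \approx -0.037037$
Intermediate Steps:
$P{\left(s \right)} = -3$
$G{\left(Q,R \right)} = R + Q R^{2}$ ($G{\left(Q,R \right)} = Q R R + R = Q R^{2} + R = R + Q R^{2}$)
$V = -2$ ($V = 4 - 6 = -2$)
$\frac{1}{M - 26 \left(G{\left(10,P{\left(-1 \right)} \right)} + V\right)} = \frac{1}{2183 - 26 \left(- 3 \left(1 + 10 \left(-3\right)\right) - 2\right)} = \frac{1}{2183 - 26 \left(- 3 \left(1 - 30\right) - 2\right)} = \frac{1}{2183 - 26 \left(\left(-3\right) \left(-29\right) - 2\right)} = \frac{1}{2183 - 26 \left(87 - 2\right)} = \frac{1}{2183 - 2210} = \frac{1}{-27} = - \frac{1}{27}$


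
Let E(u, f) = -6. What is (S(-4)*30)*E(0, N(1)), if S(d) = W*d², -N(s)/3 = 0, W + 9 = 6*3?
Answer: -25920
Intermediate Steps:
W = 9 (W = -9 + 6*3 = -9 + 18 = 9)
N(s) = 0 (N(s) = -3*0 = 0)
S(d) = 9*d²
(S(-4)*30)*E(0, N(1)) = ((9*(-4)²)*30)*(-6) = ((9*16)*30)*(-6) = (144*30)*(-6) = 4320*(-6) = -25920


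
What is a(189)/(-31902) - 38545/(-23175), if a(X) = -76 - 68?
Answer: 41099993/24644295 ≈ 1.6677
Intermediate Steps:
a(X) = -144
a(189)/(-31902) - 38545/(-23175) = -144/(-31902) - 38545/(-23175) = -144*(-1/31902) - 38545*(-1/23175) = 24/5317 + 7709/4635 = 41099993/24644295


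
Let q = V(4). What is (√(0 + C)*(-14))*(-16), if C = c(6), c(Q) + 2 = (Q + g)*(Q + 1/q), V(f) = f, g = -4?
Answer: 112*√42 ≈ 725.84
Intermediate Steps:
q = 4
c(Q) = -2 + (-4 + Q)*(¼ + Q) (c(Q) = -2 + (Q - 4)*(Q + 1/4) = -2 + (-4 + Q)*(Q + ¼) = -2 + (-4 + Q)*(¼ + Q))
C = 21/2 (C = -3 + 6² - 15/4*6 = -3 + 36 - 45/2 = 21/2 ≈ 10.500)
(√(0 + C)*(-14))*(-16) = (√(0 + 21/2)*(-14))*(-16) = (√(21/2)*(-14))*(-16) = ((√42/2)*(-14))*(-16) = -7*√42*(-16) = 112*√42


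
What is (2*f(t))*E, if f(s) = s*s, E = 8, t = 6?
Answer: 576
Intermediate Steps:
f(s) = s²
(2*f(t))*E = (2*6²)*8 = (2*36)*8 = 72*8 = 576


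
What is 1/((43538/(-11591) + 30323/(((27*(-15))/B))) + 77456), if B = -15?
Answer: 312957/24590695759 ≈ 1.2727e-5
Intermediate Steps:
1/((43538/(-11591) + 30323/(((27*(-15))/B))) + 77456) = 1/((43538/(-11591) + 30323/(((27*(-15))/(-15)))) + 77456) = 1/((43538*(-1/11591) + 30323/((-405*(-1/15)))) + 77456) = 1/((-43538/11591 + 30323/27) + 77456) = 1/(350298367/312957 + 77456) = 1/(24590695759/312957) = 312957/24590695759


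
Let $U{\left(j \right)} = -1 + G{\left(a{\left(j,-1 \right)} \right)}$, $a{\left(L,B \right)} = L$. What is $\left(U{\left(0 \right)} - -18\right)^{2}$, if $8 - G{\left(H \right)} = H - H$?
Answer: $625$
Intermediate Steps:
$G{\left(H \right)} = 8$ ($G{\left(H \right)} = 8 - \left(H - H\right) = 8 - 0 = 8 + 0 = 8$)
$U{\left(j \right)} = 7$ ($U{\left(j \right)} = -1 + 8 = 7$)
$\left(U{\left(0 \right)} - -18\right)^{2} = \left(7 - -18\right)^{2} = \left(7 + \left(-61 + 79\right)\right)^{2} = \left(7 + 18\right)^{2} = 25^{2} = 625$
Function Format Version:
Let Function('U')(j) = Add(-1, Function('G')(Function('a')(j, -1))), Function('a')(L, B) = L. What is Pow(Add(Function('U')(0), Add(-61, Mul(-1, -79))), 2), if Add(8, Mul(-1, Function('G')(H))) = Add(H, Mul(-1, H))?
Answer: 625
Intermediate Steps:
Function('G')(H) = 8 (Function('G')(H) = Add(8, Mul(-1, Add(H, Mul(-1, H)))) = Add(8, Mul(-1, 0)) = Add(8, 0) = 8)
Function('U')(j) = 7 (Function('U')(j) = Add(-1, 8) = 7)
Pow(Add(Function('U')(0), Add(-61, Mul(-1, -79))), 2) = Pow(Add(7, Add(-61, Mul(-1, -79))), 2) = Pow(Add(7, Add(-61, 79)), 2) = Pow(Add(7, 18), 2) = Pow(25, 2) = 625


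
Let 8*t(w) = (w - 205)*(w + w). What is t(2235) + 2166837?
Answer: 6602199/2 ≈ 3.3011e+6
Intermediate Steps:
t(w) = w*(-205 + w)/4 (t(w) = ((w - 205)*(w + w))/8 = ((-205 + w)*(2*w))/8 = (2*w*(-205 + w))/8 = w*(-205 + w)/4)
t(2235) + 2166837 = (1/4)*2235*(-205 + 2235) + 2166837 = (1/4)*2235*2030 + 2166837 = 2268525/2 + 2166837 = 6602199/2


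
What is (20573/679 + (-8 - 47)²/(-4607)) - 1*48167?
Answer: -21511574245/446879 ≈ -48137.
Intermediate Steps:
(20573/679 + (-8 - 47)²/(-4607)) - 1*48167 = (20573*(1/679) + (-55)²*(-1/4607)) - 48167 = (2939/97 + 3025*(-1/4607)) - 48167 = (2939/97 - 3025/4607) - 48167 = 13246548/446879 - 48167 = -21511574245/446879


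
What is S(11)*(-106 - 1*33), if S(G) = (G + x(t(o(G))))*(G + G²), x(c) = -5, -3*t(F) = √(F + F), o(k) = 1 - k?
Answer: -110088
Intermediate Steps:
t(F) = -√2*√F/3 (t(F) = -√(F + F)/3 = -√2*√F/3)
S(G) = (-5 + G)*(G + G²) (S(G) = (G - 5)*(G + G²) = (-5 + G)*(G + G²))
S(11)*(-106 - 1*33) = (11*(-5 + 11² - 4*11))*(-106 - 1*33) = (11*(-5 + 121 - 44))*(-106 - 33) = (11*72)*(-139) = 792*(-139) = -110088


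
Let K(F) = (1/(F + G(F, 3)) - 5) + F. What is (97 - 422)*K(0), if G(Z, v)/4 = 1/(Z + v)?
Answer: 5525/4 ≈ 1381.3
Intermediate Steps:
G(Z, v) = 4/(Z + v)
K(F) = -5 + F + 1/(F + 4/(3 + F)) (K(F) = (1/(F + 4/(F + 3)) - 5) + F = (1/(F + 4/(3 + F)) - 5) + F = (-5 + 1/(F + 4/(3 + F))) + F = -5 + F + 1/(F + 4/(3 + F)))
(97 - 422)*K(0) = (97 - 422)*((-17 + 0³ - 10*0 - 2*0²)/(4 + 0² + 3*0)) = -325*(-17 + 0 + 0 - 2*0)/(4 + 0 + 0) = -325*(-17 + 0 + 0 + 0)/4 = -325*(-17)/4 = -325*(-17/4) = 5525/4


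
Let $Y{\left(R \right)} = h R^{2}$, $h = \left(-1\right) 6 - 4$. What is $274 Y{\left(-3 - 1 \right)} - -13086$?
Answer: $-30754$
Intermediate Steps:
$h = -10$ ($h = -6 - 4 = -10$)
$Y{\left(R \right)} = - 10 R^{2}$
$274 Y{\left(-3 - 1 \right)} - -13086 = 274 \left(- 10 \left(-3 - 1\right)^{2}\right) - -13086 = 274 \left(- 10 \left(-3 - 1\right)^{2}\right) + 13086 = 274 \left(- 10 \left(-4\right)^{2}\right) + 13086 = 274 \left(\left(-10\right) 16\right) + 13086 = 274 \left(-160\right) + 13086 = -43840 + 13086 = -30754$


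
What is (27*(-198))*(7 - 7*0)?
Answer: -37422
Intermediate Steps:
(27*(-198))*(7 - 7*0) = -5346*(7 + 0) = -5346*7 = -37422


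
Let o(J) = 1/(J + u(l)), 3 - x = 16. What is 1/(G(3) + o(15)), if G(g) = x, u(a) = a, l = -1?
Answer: -14/181 ≈ -0.077348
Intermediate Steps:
x = -13 (x = 3 - 1*16 = 3 - 16 = -13)
G(g) = -13
o(J) = 1/(-1 + J) (o(J) = 1/(J - 1) = 1/(-1 + J))
1/(G(3) + o(15)) = 1/(-13 + 1/(-1 + 15)) = 1/(-13 + 1/14) = 1/(-181/14) = -14/181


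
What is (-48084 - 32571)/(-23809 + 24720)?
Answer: -80655/911 ≈ -88.535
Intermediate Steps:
(-48084 - 32571)/(-23809 + 24720) = -80655/911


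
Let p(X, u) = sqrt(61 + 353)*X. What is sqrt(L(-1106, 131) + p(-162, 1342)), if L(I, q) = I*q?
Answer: sqrt(-144886 - 486*sqrt(46)) ≈ 384.94*I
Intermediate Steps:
p(X, u) = 3*X*sqrt(46) (p(X, u) = sqrt(414)*X = (3*sqrt(46))*X = 3*X*sqrt(46))
sqrt(L(-1106, 131) + p(-162, 1342)) = sqrt(-1106*131 + 3*(-162)*sqrt(46)) = sqrt(-144886 - 486*sqrt(46))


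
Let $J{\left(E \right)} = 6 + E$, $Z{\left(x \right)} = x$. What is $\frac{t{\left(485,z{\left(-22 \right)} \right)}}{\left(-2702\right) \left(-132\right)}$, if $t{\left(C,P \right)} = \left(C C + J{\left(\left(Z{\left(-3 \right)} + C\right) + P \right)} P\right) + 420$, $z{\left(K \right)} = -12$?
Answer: $\frac{20903}{32424} \approx 0.64468$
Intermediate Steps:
$t{\left(C,P \right)} = 420 + C^{2} + P \left(3 + C + P\right)$ ($t{\left(C,P \right)} = \left(C C + \left(6 + \left(\left(-3 + C\right) + P\right)\right) P\right) + 420 = \left(C^{2} + \left(6 + \left(-3 + C + P\right)\right) P\right) + 420 = \left(C^{2} + \left(3 + C + P\right) P\right) + 420 = \left(C^{2} + P \left(3 + C + P\right)\right) + 420 = 420 + C^{2} + P \left(3 + C + P\right)$)
$\frac{t{\left(485,z{\left(-22 \right)} \right)}}{\left(-2702\right) \left(-132\right)} = \frac{420 + 485^{2} - 12 \left(3 + 485 - 12\right)}{\left(-2702\right) \left(-132\right)} = \frac{420 + 235225 - 5712}{356664} = \left(420 + 235225 - 5712\right) \frac{1}{356664} = 229933 \cdot \frac{1}{356664} = \frac{20903}{32424}$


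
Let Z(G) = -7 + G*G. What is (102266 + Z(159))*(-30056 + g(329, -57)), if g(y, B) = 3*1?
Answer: -3832959620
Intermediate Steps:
Z(G) = -7 + G²
g(y, B) = 3
(102266 + Z(159))*(-30056 + g(329, -57)) = (102266 + (-7 + 159²))*(-30056 + 3) = (102266 + (-7 + 25281))*(-30053) = (102266 + 25274)*(-30053) = 127540*(-30053) = -3832959620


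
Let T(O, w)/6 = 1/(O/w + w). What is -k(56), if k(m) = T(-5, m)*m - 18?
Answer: 37542/3131 ≈ 11.990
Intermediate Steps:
T(O, w) = 6/(w + O/w) (T(O, w) = 6/(O/w + w) = 6/(w + O/w))
k(m) = -18 + 6*m²/(-5 + m²) (k(m) = (6*m/(-5 + m²))*m - 18 = 6*m²/(-5 + m²) - 18 = -18 + 6*m²/(-5 + m²))
-k(56) = -6*(15 - 2*56²)/(-5 + 56²) = -6*(15 - 2*3136)/(-5 + 3136) = -6*(15 - 6272)/3131 = -6*(-6257)/3131 = -1*(-37542/3131) = 37542/3131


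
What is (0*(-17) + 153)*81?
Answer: 12393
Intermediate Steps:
(0*(-17) + 153)*81 = (0 + 153)*81 = 153*81 = 12393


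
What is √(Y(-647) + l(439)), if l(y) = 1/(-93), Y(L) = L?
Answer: 14*I*√28551/93 ≈ 25.436*I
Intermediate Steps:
l(y) = -1/93
√(Y(-647) + l(439)) = √(-647 - 1/93) = √(-60172/93) = 14*I*√28551/93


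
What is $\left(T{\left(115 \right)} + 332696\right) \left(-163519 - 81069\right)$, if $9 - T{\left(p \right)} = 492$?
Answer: $-81255313244$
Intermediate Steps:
$T{\left(p \right)} = -483$ ($T{\left(p \right)} = 9 - 492 = -483$)
$\left(T{\left(115 \right)} + 332696\right) \left(-163519 - 81069\right) = \left(-483 + 332696\right) \left(-163519 - 81069\right) = 332213 \left(-244588\right) = -81255313244$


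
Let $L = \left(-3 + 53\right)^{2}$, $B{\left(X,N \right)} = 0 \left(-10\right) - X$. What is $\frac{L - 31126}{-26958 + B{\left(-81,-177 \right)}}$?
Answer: $\frac{9542}{8959} \approx 1.0651$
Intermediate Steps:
$B{\left(X,N \right)} = - X$ ($B{\left(X,N \right)} = 0 - X = - X$)
$L = 2500$ ($L = 50^{2} = 2500$)
$\frac{L - 31126}{-26958 + B{\left(-81,-177 \right)}} = \frac{2500 - 31126}{-26958 - -81} = - \frac{28626}{-26958 + 81} = - \frac{28626}{-26877} = \left(-28626\right) \left(- \frac{1}{26877}\right) = \frac{9542}{8959}$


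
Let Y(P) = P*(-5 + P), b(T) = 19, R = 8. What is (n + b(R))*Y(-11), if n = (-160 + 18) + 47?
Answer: -13376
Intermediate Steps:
n = -95 (n = -142 + 47 = -95)
(n + b(R))*Y(-11) = (-95 + 19)*(-11*(-5 - 11)) = -(-836)*(-16) = -76*176 = -13376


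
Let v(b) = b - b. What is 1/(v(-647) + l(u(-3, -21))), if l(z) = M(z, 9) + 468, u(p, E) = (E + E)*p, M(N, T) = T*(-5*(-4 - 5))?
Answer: 1/873 ≈ 0.0011455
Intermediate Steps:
M(N, T) = 45*T (M(N, T) = T*(-5*(-9)) = T*45 = 45*T)
u(p, E) = 2*E*p (u(p, E) = (2*E)*p = 2*E*p)
v(b) = 0
l(z) = 873 (l(z) = 45*9 + 468 = 405 + 468 = 873)
1/(v(-647) + l(u(-3, -21))) = 1/(0 + 873) = 1/873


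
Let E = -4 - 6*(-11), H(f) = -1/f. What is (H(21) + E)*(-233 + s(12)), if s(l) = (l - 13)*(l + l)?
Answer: -334357/21 ≈ -15922.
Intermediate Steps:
s(l) = 2*l*(-13 + l) (s(l) = (-13 + l)*(2*l) = 2*l*(-13 + l))
E = 62 (E = -4 + 66 = 62)
(H(21) + E)*(-233 + s(12)) = (-1/21 + 62)*(-233 + 2*12*(-13 + 12)) = (-1*1/21 + 62)*(-233 + 2*12*(-1)) = (-1/21 + 62)*(-233 - 24) = (1301/21)*(-257) = -334357/21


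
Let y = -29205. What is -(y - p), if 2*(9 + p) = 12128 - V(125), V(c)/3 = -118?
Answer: 35437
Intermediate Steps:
V(c) = -354 (V(c) = 3*(-118) = -354)
p = 6232 (p = -9 + (12128 - 1*(-354))/2 = -9 + (12128 + 354)/2 = -9 + (½)*12482 = -9 + 6241 = 6232)
-(y - p) = -(-29205 - 1*6232) = -(-29205 - 6232) = -1*(-35437) = 35437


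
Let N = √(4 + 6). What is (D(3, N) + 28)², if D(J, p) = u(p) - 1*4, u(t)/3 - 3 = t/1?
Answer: 1179 + 198*√10 ≈ 1805.1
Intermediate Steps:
N = √10 ≈ 3.1623
u(t) = 9 + 3*t (u(t) = 9 + 3*(t/1) = 9 + 3*(t*1) = 9 + 3*t)
D(J, p) = 5 + 3*p (D(J, p) = (9 + 3*p) - 1*4 = (9 + 3*p) - 4 = 5 + 3*p)
(D(3, N) + 28)² = ((5 + 3*√10) + 28)² = (33 + 3*√10)²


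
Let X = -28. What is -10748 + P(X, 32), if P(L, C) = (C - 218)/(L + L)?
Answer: -300851/28 ≈ -10745.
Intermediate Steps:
P(L, C) = (-218 + C)/(2*L) (P(L, C) = (-218 + C)/((2*L)) = (-218 + C)*(1/(2*L)) = (-218 + C)/(2*L))
-10748 + P(X, 32) = -10748 + (½)*(-218 + 32)/(-28) = -10748 + (½)*(-1/28)*(-186) = -10748 + 93/28 = -300851/28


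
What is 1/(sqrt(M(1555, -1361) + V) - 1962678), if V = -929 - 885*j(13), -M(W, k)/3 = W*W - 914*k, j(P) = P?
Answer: -1962678/3852115930055 - I*sqrt(10998371)/3852115930055 ≈ -5.0951e-7 - 8.6092e-10*I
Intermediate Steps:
M(W, k) = -3*W**2 + 2742*k (M(W, k) = -3*(W*W - 914*k) = -3*(W**2 - 914*k) = -3*W**2 + 2742*k)
V = -12434 (V = -929 - 885*13 = -929 - 11505 = -12434)
1/(sqrt(M(1555, -1361) + V) - 1962678) = 1/(sqrt((-3*1555**2 + 2742*(-1361)) - 12434) - 1962678) = 1/(sqrt((-3*2418025 - 3731862) - 12434) - 1962678) = 1/(sqrt((-7254075 - 3731862) - 12434) - 1962678) = 1/(sqrt(-10985937 - 12434) - 1962678) = 1/(sqrt(-10998371) - 1962678) = 1/(I*sqrt(10998371) - 1962678) = 1/(-1962678 + I*sqrt(10998371))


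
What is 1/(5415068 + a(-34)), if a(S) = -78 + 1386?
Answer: 1/5416376 ≈ 1.8463e-7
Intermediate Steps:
a(S) = 1308
1/(5415068 + a(-34)) = 1/(5415068 + 1308) = 1/5416376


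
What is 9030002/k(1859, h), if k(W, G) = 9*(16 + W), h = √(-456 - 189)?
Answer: 9030002/16875 ≈ 535.11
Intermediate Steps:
h = I*√645 (h = √(-645) = I*√645 ≈ 25.397*I)
k(W, G) = 144 + 9*W
9030002/k(1859, h) = 9030002/(144 + 9*1859) = 9030002/(144 + 16731) = 9030002/16875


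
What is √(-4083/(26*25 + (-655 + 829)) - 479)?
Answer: I*√82148474/412 ≈ 21.999*I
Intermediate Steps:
√(-4083/(26*25 + (-655 + 829)) - 479) = √(-4083/(650 + 174) - 479) = √(-4083/824 - 479) = √(-398779/824) = I*√82148474/412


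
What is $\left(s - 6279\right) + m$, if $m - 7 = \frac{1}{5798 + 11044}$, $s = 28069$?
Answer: $\frac{367105075}{16842} \approx 21797.0$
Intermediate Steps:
$m = \frac{117895}{16842}$ ($m = 7 + \frac{1}{5798 + 11044} = 7 + \frac{1}{16842} = \frac{117895}{16842} \approx 7.0001$)
$\left(s - 6279\right) + m = \left(28069 - 6279\right) + \frac{117895}{16842} = 21790 + \frac{117895}{16842} = \frac{367105075}{16842}$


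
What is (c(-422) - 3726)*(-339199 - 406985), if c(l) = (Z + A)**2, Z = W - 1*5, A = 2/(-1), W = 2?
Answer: 2761626984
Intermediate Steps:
A = -2 (A = 2*(-1) = -2)
Z = -3 (Z = 2 - 1*5 = 2 - 5 = -3)
c(l) = 25 (c(l) = (-3 - 2)**2 = (-5)**2 = 25)
(c(-422) - 3726)*(-339199 - 406985) = (25 - 3726)*(-339199 - 406985) = -3701*(-746184) = 2761626984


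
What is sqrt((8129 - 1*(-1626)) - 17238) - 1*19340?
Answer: -19340 + I*sqrt(7483) ≈ -19340.0 + 86.504*I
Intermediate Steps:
sqrt((8129 - 1*(-1626)) - 17238) - 1*19340 = sqrt((8129 + 1626) - 17238) - 19340 = sqrt(9755 - 17238) - 19340 = sqrt(-7483) - 19340 = I*sqrt(7483) - 19340 = -19340 + I*sqrt(7483)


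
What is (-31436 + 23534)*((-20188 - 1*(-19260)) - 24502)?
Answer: 200947860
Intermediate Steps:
(-31436 + 23534)*((-20188 - 1*(-19260)) - 24502) = -7902*((-20188 + 19260) - 24502) = -7902*(-928 - 24502) = -7902*(-25430) = 200947860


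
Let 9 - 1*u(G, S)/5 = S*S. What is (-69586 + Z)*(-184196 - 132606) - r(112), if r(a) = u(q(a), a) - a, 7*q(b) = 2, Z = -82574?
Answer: 48204655107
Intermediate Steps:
q(b) = 2/7 (q(b) = (⅐)*2 = 2/7)
u(G, S) = 45 - 5*S² (u(G, S) = 45 - 5*S*S = 45 - 5*S²)
r(a) = 45 - a - 5*a² (r(a) = (45 - 5*a²) - a = 45 - a - 5*a²)
(-69586 + Z)*(-184196 - 132606) - r(112) = (-69586 - 82574)*(-184196 - 132606) - (45 - 1*112 - 5*112²) = -152160*(-316802) - (45 - 112 - 5*12544) = 48204592320 - (45 - 112 - 62720) = 48204592320 - 1*(-62787) = 48204592320 + 62787 = 48204655107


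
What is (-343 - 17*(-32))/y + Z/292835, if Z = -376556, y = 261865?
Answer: -19709595421/15336647455 ≈ -1.2851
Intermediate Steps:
(-343 - 17*(-32))/y + Z/292835 = (-343 - 17*(-32))/261865 - 376556/292835 = (-343 + 544)*(1/261865) - 376556*1/292835 = 201*(1/261865) - 376556/292835 = 201/261865 - 376556/292835 = -19709595421/15336647455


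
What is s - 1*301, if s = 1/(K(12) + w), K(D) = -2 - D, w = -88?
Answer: -30703/102 ≈ -301.01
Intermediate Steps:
s = -1/102 (s = 1/((-2 - 1*12) - 88) = 1/((-2 - 12) - 88) = 1/(-14 - 88) = 1/(-102) = -1/102 ≈ -0.0098039)
s - 1*301 = -1/102 - 1*301 = -1/102 - 301 = -30703/102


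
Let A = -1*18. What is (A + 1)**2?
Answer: 289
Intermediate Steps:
A = -18
(A + 1)**2 = (-18 + 1)**2 = (-17)**2 = 289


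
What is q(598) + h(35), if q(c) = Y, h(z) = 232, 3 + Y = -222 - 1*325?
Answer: -318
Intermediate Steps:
Y = -550 (Y = -3 + (-222 - 1*325) = -3 + (-222 - 325) = -3 - 547 = -550)
q(c) = -550
q(598) + h(35) = -550 + 232 = -318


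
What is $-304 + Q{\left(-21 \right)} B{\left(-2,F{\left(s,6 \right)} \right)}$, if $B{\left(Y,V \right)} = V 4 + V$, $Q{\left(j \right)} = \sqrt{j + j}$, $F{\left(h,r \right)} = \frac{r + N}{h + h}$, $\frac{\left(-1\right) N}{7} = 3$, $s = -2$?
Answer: $-304 + \frac{75 i \sqrt{42}}{4} \approx -304.0 + 121.51 i$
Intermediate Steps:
$N = -21$ ($N = \left(-7\right) 3 = -21$)
$F{\left(h,r \right)} = \frac{-21 + r}{2 h}$ ($F{\left(h,r \right)} = \frac{r - 21}{h + h} = \frac{-21 + r}{2 h}$)
$Q{\left(j \right)} = \sqrt{2} \sqrt{j}$ ($Q{\left(j \right)} = \sqrt{2 j} = \sqrt{2} \sqrt{j}$)
$B{\left(Y,V \right)} = 5 V$ ($B{\left(Y,V \right)} = 4 V + V = 5 V$)
$-304 + Q{\left(-21 \right)} B{\left(-2,F{\left(s,6 \right)} \right)} = -304 + \sqrt{2} \sqrt{-21} \cdot 5 \frac{-21 + 6}{2 \left(-2\right)} = -304 + \sqrt{2} i \sqrt{21} \cdot 5 \cdot \frac{1}{2} \left(- \frac{1}{2}\right) \left(-15\right) = -304 + i \sqrt{42} \cdot 5 \cdot \frac{15}{4} = -304 + i \sqrt{42} \cdot \frac{75}{4} = -304 + \frac{75 i \sqrt{42}}{4}$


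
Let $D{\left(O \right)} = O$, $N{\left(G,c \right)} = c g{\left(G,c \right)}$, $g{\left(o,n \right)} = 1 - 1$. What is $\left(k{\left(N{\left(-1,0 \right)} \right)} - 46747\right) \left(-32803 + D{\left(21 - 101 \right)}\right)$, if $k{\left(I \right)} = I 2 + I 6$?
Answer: $1537181601$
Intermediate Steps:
$g{\left(o,n \right)} = 0$
$N{\left(G,c \right)} = 0$ ($N{\left(G,c \right)} = c 0 = 0$)
$k{\left(I \right)} = 8 I$ ($k{\left(I \right)} = 2 I + 6 I = 8 I$)
$\left(k{\left(N{\left(-1,0 \right)} \right)} - 46747\right) \left(-32803 + D{\left(21 - 101 \right)}\right) = \left(8 \cdot 0 - 46747\right) \left(-32803 + \left(21 - 101\right)\right) = \left(0 - 46747\right) \left(-32803 + \left(21 - 101\right)\right) = - 46747 \left(-32803 - 80\right) = \left(-46747\right) \left(-32883\right) = 1537181601$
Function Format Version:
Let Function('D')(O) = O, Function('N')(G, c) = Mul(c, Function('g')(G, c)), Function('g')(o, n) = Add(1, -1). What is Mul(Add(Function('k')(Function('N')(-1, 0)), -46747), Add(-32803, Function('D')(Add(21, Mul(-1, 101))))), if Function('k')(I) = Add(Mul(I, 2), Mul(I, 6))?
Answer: 1537181601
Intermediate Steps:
Function('g')(o, n) = 0
Function('N')(G, c) = 0 (Function('N')(G, c) = Mul(c, 0) = 0)
Function('k')(I) = Mul(8, I) (Function('k')(I) = Add(Mul(2, I), Mul(6, I)) = Mul(8, I))
Mul(Add(Function('k')(Function('N')(-1, 0)), -46747), Add(-32803, Function('D')(Add(21, Mul(-1, 101))))) = Mul(Add(Mul(8, 0), -46747), Add(-32803, Add(21, Mul(-1, 101)))) = Mul(Add(0, -46747), Add(-32803, Add(21, -101))) = Mul(-46747, Add(-32803, -80)) = Mul(-46747, -32883) = 1537181601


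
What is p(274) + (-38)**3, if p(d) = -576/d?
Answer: -7517752/137 ≈ -54874.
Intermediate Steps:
p(274) + (-38)**3 = -576/274 + (-38)**3 = -576*1/274 - 54872 = -288/137 - 54872 = -7517752/137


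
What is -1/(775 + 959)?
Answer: -1/1734 ≈ -0.00057670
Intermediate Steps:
-1/(775 + 959) = -1/1734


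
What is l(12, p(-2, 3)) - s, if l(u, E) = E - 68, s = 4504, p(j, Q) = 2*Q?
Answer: -4566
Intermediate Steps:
l(u, E) = -68 + E
l(12, p(-2, 3)) - s = (-68 + 2*3) - 1*4504 = (-68 + 6) - 4504 = -62 - 4504 = -4566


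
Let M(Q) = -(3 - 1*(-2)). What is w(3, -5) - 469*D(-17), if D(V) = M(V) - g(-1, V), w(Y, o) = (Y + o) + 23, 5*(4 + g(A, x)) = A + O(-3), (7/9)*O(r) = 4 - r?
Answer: 6202/5 ≈ 1240.4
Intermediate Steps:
O(r) = 36/7 - 9*r/7 (O(r) = 9*(4 - r)/7 = 36/7 - 9*r/7)
g(A, x) = -11/5 + A/5 (g(A, x) = -4 + (A + (36/7 - 9/7*(-3)))/5 = -4 + (A + (36/7 + 27/7))/5 = -4 + (A + 9)/5 = -4 + (9 + A)/5 = -4 + (9/5 + A/5) = -11/5 + A/5)
w(Y, o) = 23 + Y + o
M(Q) = -5 (M(Q) = -(3 + 2) = -1*5 = -5)
D(V) = -13/5 (D(V) = -5 - (-11/5 + (⅕)*(-1)) = -5 - (-11/5 - ⅕) = -5 - 1*(-12/5) = -5 + 12/5 = -13/5)
w(3, -5) - 469*D(-17) = (23 + 3 - 5) - 469*(-13/5) = 21 + 6097/5 = 6202/5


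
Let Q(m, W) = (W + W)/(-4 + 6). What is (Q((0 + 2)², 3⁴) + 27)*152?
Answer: 16416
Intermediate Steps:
Q(m, W) = W (Q(m, W) = (2*W)/2 = (2*W)*(½) = W)
(Q((0 + 2)², 3⁴) + 27)*152 = (3⁴ + 27)*152 = (81 + 27)*152 = 108*152 = 16416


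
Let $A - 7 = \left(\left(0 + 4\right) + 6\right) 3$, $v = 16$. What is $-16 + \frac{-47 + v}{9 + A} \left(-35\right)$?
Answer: $\frac{349}{46} \approx 7.587$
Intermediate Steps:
$A = 37$ ($A = 7 + \left(\left(0 + 4\right) + 6\right) 3 = 7 + \left(4 + 6\right) 3 = 7 + 10 \cdot 3 = 7 + 30 = 37$)
$-16 + \frac{-47 + v}{9 + A} \left(-35\right) = -16 + \frac{-47 + 16}{9 + 37} \left(-35\right) = -16 + - \frac{31}{46} \left(-35\right) = -16 + \left(-31\right) \frac{1}{46} \left(-35\right) = -16 - - \frac{1085}{46} = -16 + \frac{1085}{46} = \frac{349}{46}$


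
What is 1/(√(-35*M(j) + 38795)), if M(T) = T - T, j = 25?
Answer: √38795/38795 ≈ 0.0050771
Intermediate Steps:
M(T) = 0
1/(√(-35*M(j) + 38795)) = 1/(√(-35*0 + 38795)) = 1/(√(0 + 38795)) = 1/(√38795) = √38795/38795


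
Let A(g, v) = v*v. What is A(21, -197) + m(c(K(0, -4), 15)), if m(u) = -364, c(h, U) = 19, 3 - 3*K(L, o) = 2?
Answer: 38445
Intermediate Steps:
K(L, o) = ⅓ (K(L, o) = 1 - ⅓*2 = 1 - ⅔ = ⅓)
A(g, v) = v²
A(21, -197) + m(c(K(0, -4), 15)) = (-197)² - 364 = 38809 - 364 = 38445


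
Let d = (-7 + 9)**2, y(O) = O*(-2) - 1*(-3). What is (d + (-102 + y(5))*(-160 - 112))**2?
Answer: 879241104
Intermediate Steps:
y(O) = 3 - 2*O (y(O) = -2*O + 3 = 3 - 2*O)
d = 4 (d = 2**2 = 4)
(d + (-102 + y(5))*(-160 - 112))**2 = (4 + (-102 + (3 - 2*5))*(-160 - 112))**2 = (4 + (-102 + (3 - 10))*(-272))**2 = (4 + (-102 - 7)*(-272))**2 = (4 - 109*(-272))**2 = (4 + 29648)**2 = 29652**2 = 879241104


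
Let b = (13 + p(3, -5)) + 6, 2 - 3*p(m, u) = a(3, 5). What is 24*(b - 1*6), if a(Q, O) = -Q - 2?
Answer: 368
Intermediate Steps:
a(Q, O) = -2 - Q
p(m, u) = 7/3 (p(m, u) = ⅔ - (-2 - 1*3)/3 = ⅔ - (-2 - 3)/3 = ⅔ - ⅓*(-5) = ⅔ + 5/3 = 7/3)
b = 64/3 (b = (13 + 7/3) + 6 = 46/3 + 6 = 64/3 ≈ 21.333)
24*(b - 1*6) = 24*(64/3 - 1*6) = 24*(64/3 - 6) = 24*(46/3) = 368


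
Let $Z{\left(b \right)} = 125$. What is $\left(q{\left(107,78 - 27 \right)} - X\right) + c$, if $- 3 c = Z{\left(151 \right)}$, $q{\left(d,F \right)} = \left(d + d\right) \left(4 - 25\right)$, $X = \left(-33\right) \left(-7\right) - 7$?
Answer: $- \frac{14279}{3} \approx -4759.7$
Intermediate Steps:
$X = 224$ ($X = 231 - 7 = 224$)
$q{\left(d,F \right)} = - 42 d$ ($q{\left(d,F \right)} = 2 d \left(-21\right) = - 42 d$)
$c = - \frac{125}{3}$ ($c = \left(- \frac{1}{3}\right) 125 = - \frac{125}{3} \approx -41.667$)
$\left(q{\left(107,78 - 27 \right)} - X\right) + c = \left(\left(-42\right) 107 - 224\right) - \frac{125}{3} = \left(-4494 - 224\right) - \frac{125}{3} = -4718 - \frac{125}{3} = - \frac{14279}{3}$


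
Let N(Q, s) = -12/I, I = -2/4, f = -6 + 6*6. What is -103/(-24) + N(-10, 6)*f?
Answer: 17383/24 ≈ 724.29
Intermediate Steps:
f = 30 (f = -6 + 36 = 30)
I = -½ (I = -2*¼ = -½ ≈ -0.50000)
N(Q, s) = 24 (N(Q, s) = -12/(-½) = -12*(-2) = 24)
-103/(-24) + N(-10, 6)*f = -103/(-24) + 24*30 = -103*(-1/24) + 720 = 103/24 + 720 = 17383/24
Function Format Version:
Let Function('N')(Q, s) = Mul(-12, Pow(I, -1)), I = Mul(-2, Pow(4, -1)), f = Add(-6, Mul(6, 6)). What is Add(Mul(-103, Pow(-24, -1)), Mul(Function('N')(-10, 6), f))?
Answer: Rational(17383, 24) ≈ 724.29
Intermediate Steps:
f = 30 (f = Add(-6, 36) = 30)
I = Rational(-1, 2) (I = Mul(-2, Rational(1, 4)) = Rational(-1, 2) ≈ -0.50000)
Function('N')(Q, s) = 24 (Function('N')(Q, s) = Mul(-12, Pow(Rational(-1, 2), -1)) = Mul(-12, -2) = 24)
Add(Mul(-103, Pow(-24, -1)), Mul(Function('N')(-10, 6), f)) = Add(Mul(-103, Pow(-24, -1)), Mul(24, 30)) = Add(Mul(-103, Rational(-1, 24)), 720) = Add(Rational(103, 24), 720) = Rational(17383, 24)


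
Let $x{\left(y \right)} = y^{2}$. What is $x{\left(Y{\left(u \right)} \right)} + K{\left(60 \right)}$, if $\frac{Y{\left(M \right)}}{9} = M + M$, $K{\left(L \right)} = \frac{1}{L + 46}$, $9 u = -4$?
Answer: $\frac{6785}{106} \approx 64.009$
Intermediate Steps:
$u = - \frac{4}{9}$ ($u = \frac{1}{9} \left(-4\right) = - \frac{4}{9} \approx -0.44444$)
$K{\left(L \right)} = \frac{1}{46 + L}$
$Y{\left(M \right)} = 18 M$ ($Y{\left(M \right)} = 9 \left(M + M\right) = 9 \cdot 2 M = 18 M$)
$x{\left(Y{\left(u \right)} \right)} + K{\left(60 \right)} = \left(18 \left(- \frac{4}{9}\right)\right)^{2} + \frac{1}{46 + 60} = \left(-8\right)^{2} + \frac{1}{106} = 64 + \frac{1}{106} = \frac{6785}{106}$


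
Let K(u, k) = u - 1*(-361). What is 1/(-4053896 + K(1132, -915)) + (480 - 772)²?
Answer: 345524089391/4052403 ≈ 85264.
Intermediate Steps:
K(u, k) = 361 + u (K(u, k) = u + 361 = 361 + u)
1/(-4053896 + K(1132, -915)) + (480 - 772)² = 1/(-4053896 + (361 + 1132)) + (480 - 772)² = 1/(-4053896 + 1493) + (-292)² = 1/(-4052403) + 85264 = -1/4052403 + 85264 = 345524089391/4052403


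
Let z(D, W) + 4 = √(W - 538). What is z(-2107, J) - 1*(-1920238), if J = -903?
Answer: 1920234 + I*√1441 ≈ 1.9202e+6 + 37.961*I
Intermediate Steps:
z(D, W) = -4 + √(-538 + W) (z(D, W) = -4 + √(W - 538) = -4 + √(-538 + W))
z(-2107, J) - 1*(-1920238) = (-4 + √(-538 - 903)) - 1*(-1920238) = (-4 + √(-1441)) + 1920238 = (-4 + I*√1441) + 1920238 = 1920234 + I*√1441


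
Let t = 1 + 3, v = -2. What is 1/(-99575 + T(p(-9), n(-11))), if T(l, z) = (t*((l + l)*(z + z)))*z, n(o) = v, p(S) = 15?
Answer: -1/98615 ≈ -1.0140e-5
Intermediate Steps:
n(o) = -2
t = 4
T(l, z) = 16*l*z² (T(l, z) = (4*((l + l)*(z + z)))*z = (4*((2*l)*(2*z)))*z = (4*(4*l*z))*z = (16*l*z)*z = 16*l*z²)
1/(-99575 + T(p(-9), n(-11))) = 1/(-99575 + 16*15*(-2)²) = 1/(-99575 + 16*15*4) = 1/(-99575 + 960) = 1/(-98615) = -1/98615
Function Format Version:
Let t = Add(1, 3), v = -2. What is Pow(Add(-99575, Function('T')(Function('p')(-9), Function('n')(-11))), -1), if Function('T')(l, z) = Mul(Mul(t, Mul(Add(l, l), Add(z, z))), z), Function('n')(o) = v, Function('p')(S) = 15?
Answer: Rational(-1, 98615) ≈ -1.0140e-5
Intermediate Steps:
Function('n')(o) = -2
t = 4
Function('T')(l, z) = Mul(16, l, Pow(z, 2)) (Function('T')(l, z) = Mul(Mul(4, Mul(Add(l, l), Add(z, z))), z) = Mul(Mul(4, Mul(Mul(2, l), Mul(2, z))), z) = Mul(Mul(4, Mul(4, l, z)), z) = Mul(Mul(16, l, z), z) = Mul(16, l, Pow(z, 2)))
Pow(Add(-99575, Function('T')(Function('p')(-9), Function('n')(-11))), -1) = Pow(Add(-99575, Mul(16, 15, Pow(-2, 2))), -1) = Pow(Add(-99575, Mul(16, 15, 4)), -1) = Pow(Add(-99575, 960), -1) = Pow(-98615, -1) = Rational(-1, 98615)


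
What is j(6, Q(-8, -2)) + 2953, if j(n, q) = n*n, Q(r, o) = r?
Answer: 2989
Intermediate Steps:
j(n, q) = n**2
j(6, Q(-8, -2)) + 2953 = 6**2 + 2953 = 36 + 2953 = 2989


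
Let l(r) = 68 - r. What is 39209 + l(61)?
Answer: 39216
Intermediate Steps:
39209 + l(61) = 39209 + (68 - 1*61) = 39209 + (68 - 61) = 39209 + 7 = 39216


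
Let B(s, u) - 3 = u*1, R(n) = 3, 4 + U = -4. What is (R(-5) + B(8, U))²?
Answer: 4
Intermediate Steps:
U = -8 (U = -4 - 4 = -8)
B(s, u) = 3 + u (B(s, u) = 3 + u*1 = 3 + u)
(R(-5) + B(8, U))² = (3 + (3 - 8))² = (3 - 5)² = (-2)² = 4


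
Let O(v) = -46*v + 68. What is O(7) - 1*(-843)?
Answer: 589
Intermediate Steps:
O(v) = 68 - 46*v
O(7) - 1*(-843) = (68 - 46*7) - 1*(-843) = (68 - 322) + 843 = -254 + 843 = 589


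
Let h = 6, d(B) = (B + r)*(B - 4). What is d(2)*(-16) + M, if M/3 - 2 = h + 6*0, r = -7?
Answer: -136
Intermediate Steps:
d(B) = (-7 + B)*(-4 + B) (d(B) = (B - 7)*(B - 4) = (-7 + B)*(-4 + B))
M = 24 (M = 6 + 3*(6 + 6*0) = 6 + 3*(6 + 0) = 6 + 3*6 = 6 + 18 = 24)
d(2)*(-16) + M = (28 + 2**2 - 11*2)*(-16) + 24 = (28 + 4 - 22)*(-16) + 24 = 10*(-16) + 24 = -160 + 24 = -136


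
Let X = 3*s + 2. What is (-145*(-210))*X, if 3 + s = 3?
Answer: 60900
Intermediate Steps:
s = 0 (s = -3 + 3 = 0)
X = 2 (X = 3*0 + 2 = 0 + 2 = 2)
(-145*(-210))*X = -145*(-210)*2 = 30450*2 = 60900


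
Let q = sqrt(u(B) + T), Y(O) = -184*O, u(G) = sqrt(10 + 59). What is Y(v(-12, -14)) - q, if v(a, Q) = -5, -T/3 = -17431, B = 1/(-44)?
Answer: 920 - sqrt(52293 + sqrt(69)) ≈ 691.31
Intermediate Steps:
B = -1/44 ≈ -0.022727
T = 52293 (T = -3*(-17431) = 52293)
u(G) = sqrt(69)
q = sqrt(52293 + sqrt(69)) (q = sqrt(sqrt(69) + 52293) = sqrt(52293 + sqrt(69)) ≈ 228.69)
Y(v(-12, -14)) - q = -184*(-5) - sqrt(52293 + sqrt(69)) = 920 - sqrt(52293 + sqrt(69))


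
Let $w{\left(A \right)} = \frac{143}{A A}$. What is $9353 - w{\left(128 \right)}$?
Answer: $\frac{153239409}{16384} \approx 9353.0$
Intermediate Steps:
$w{\left(A \right)} = \frac{143}{A^{2}}$
$9353 - w{\left(128 \right)} = 9353 - \frac{143}{16384} = \frac{153239409}{16384}$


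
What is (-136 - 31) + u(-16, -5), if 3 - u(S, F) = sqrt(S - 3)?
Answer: -164 - I*sqrt(19) ≈ -164.0 - 4.3589*I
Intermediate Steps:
u(S, F) = 3 - sqrt(-3 + S) (u(S, F) = 3 - sqrt(S - 3) = 3 - sqrt(-3 + S))
(-136 - 31) + u(-16, -5) = (-136 - 31) + (3 - sqrt(-3 - 16)) = -167 + (3 - sqrt(-19)) = -167 + (3 - I*sqrt(19)) = -164 - I*sqrt(19)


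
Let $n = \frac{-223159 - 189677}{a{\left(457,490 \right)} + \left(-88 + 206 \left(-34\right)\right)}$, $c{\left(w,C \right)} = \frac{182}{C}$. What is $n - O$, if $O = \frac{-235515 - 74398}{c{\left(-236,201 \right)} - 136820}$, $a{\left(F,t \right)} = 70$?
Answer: $\frac{5457917681541}{96554740018} \approx 56.527$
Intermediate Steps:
$n = \frac{206418}{3511}$ ($n = \frac{-223159 - 189677}{70 + \left(-88 + 206 \left(-34\right)\right)} = - \frac{412836}{70 - 7092} = - \frac{412836}{-7022} = \left(-412836\right) \left(- \frac{1}{7022}\right) = \frac{206418}{3511} \approx 58.792$)
$O = \frac{62292513}{27500638}$ ($O = \frac{-235515 - 74398}{\frac{182}{201} - 136820} = - \frac{309913}{182 \cdot \frac{1}{201} - 136820} = - \frac{309913}{\frac{182}{201} - 136820} = - \frac{309913}{- \frac{27500638}{201}} = \left(-309913\right) \left(- \frac{201}{27500638}\right) = \frac{62292513}{27500638} \approx 2.2651$)
$n - O = \frac{206418}{3511} - \frac{62292513}{27500638} = \frac{5457917681541}{96554740018}$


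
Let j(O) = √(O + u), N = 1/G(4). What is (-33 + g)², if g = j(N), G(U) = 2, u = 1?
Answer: (66 - √6)²/4 ≈ 1009.7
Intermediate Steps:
N = ½ (N = 1/2 = ½ ≈ 0.50000)
j(O) = √(1 + O) (j(O) = √(O + 1) = √(1 + O))
g = √6/2 (g = √(1 + ½) = √(3/2) = √6/2 ≈ 1.2247)
(-33 + g)² = (-33 + √6/2)²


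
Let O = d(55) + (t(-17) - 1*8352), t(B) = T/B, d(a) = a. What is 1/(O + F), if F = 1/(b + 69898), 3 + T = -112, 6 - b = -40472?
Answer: -1876392/15555731167 ≈ -0.00012062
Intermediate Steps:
b = 40478 (b = 6 - 1*(-40472) = 6 + 40472 = 40478)
T = -115 (T = -3 - 112 = -115)
t(B) = -115/B
F = 1/110376 (F = 1/(40478 + 69898) = 1/110376 ≈ 9.0599e-6)
O = -140934/17 (O = 55 + (-115/(-17) - 1*8352) = 55 + (-115*(-1/17) - 8352) = 55 + (115/17 - 8352) = 55 - 141869/17 = -140934/17 ≈ -8290.2)
1/(O + F) = 1/(-140934/17 + 1/110376) = 1/(-15555731167/1876392) = -1876392/15555731167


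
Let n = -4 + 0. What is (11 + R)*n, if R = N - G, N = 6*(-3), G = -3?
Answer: 16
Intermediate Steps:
n = -4
N = -18
R = -15 (R = -18 - 1*(-3) = -18 + 3 = -15)
(11 + R)*n = (11 - 15)*(-4) = -4*(-4) = 16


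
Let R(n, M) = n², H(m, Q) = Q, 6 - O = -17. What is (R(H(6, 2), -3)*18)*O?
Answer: 1656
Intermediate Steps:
O = 23 (O = 6 - 1*(-17) = 6 + 17 = 23)
(R(H(6, 2), -3)*18)*O = (2²*18)*23 = (4*18)*23 = 72*23 = 1656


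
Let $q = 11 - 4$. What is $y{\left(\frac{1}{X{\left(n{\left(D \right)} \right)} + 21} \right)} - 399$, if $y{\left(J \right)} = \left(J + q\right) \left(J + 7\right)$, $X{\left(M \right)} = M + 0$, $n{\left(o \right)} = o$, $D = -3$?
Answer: $- \frac{113147}{324} \approx -349.22$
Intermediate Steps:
$X{\left(M \right)} = M$
$q = 7$ ($q = 11 - 4 = 7$)
$y{\left(J \right)} = \left(7 + J\right)^{2}$ ($y{\left(J \right)} = \left(J + 7\right) \left(J + 7\right) = \left(7 + J\right) \left(7 + J\right) = \left(7 + J\right)^{2}$)
$y{\left(\frac{1}{X{\left(n{\left(D \right)} \right)} + 21} \right)} - 399 = \left(49 + \left(\frac{1}{-3 + 21}\right)^{2} + \frac{14}{-3 + 21}\right) - 399 = \left(49 + \left(\frac{1}{18}\right)^{2} + \frac{14}{18}\right) - 399 = \left(49 + \left(\frac{1}{18}\right)^{2} + 14 \cdot \frac{1}{18}\right) - 399 = \left(49 + \frac{1}{324} + \frac{7}{9}\right) - 399 = \frac{16129}{324} - 399 = - \frac{113147}{324}$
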